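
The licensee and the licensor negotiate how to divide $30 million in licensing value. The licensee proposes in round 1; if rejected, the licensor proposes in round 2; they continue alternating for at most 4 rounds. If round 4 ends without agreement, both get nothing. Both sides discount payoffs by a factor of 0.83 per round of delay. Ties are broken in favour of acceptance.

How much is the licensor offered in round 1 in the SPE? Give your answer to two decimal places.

Solve by backward induction from round 4.
Round 4 (the licensor proposes): the licensee will accept anything ≥ 0, so the licensor offers 0 and keeps 30.
Round 3 (the licensee proposes): the licensor can get 30 next round, worth 0.83 × 30 = 24.9 now. The licensee offers 24.9 and keeps 30 − 24.9 = 5.1.
Round 2 (the licensor proposes): the licensee can get 5.1 next round, worth 0.83 × 5.1 = 4.233 now, so the licensor offers 4.233, keeping 25.767.
Round 1 (the licensee proposes): the licensor can get 25.767 next round, worth 0.83 × 25.767 = 21.38661 now; the licensee offers that and keeps 8.61339.

21.39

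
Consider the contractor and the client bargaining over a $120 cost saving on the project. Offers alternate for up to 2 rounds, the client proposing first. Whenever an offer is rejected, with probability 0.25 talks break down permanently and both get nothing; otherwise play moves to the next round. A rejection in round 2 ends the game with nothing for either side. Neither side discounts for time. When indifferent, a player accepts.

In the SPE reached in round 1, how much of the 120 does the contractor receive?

90

Round 2 (the contractor proposes): rejection yields 0 for the client; the contractor offers 0 and keeps 120.
Round 1 (the client proposes): rejecting gives the contractor an expected 0.75 × 120 = 90. The client offers 90 and keeps 120 − 90 = 30.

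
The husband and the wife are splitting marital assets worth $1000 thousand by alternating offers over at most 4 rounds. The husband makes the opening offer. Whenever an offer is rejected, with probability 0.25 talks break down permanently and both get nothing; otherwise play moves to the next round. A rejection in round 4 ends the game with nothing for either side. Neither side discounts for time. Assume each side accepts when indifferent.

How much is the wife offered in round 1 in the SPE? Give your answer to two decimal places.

609.38

By backward induction:
Round 4 (the wife proposes): the husband will accept anything ≥ 0, so the wife offers 0 and keeps 1000.
Round 3 (the husband proposes): rejecting gives the wife an expected 0.75 × 1000 = 750. The husband offers 750 and keeps 1000 − 750 = 250.
Round 2 (the wife proposes): rejecting gives the husband an expected 0.75 × 250 = 187.5. The wife offers 187.5 and keeps 1000 − 187.5 = 812.5.
Round 1 (the husband proposes): rejecting gives the wife an expected 0.75 × 812.5 = 609.375, so the husband offers 609.375, keeping 390.625.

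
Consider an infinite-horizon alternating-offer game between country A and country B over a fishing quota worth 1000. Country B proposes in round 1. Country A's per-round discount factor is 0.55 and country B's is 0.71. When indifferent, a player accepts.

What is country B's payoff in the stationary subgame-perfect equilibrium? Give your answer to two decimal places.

738.31

Let x be country B's share when country B proposes and y be country A's share when country A proposes.
Country A accepts iff offered ≥ 0.55·y, so x = 1000 − 0.55y. Symmetrically y = 1000 − 0.71x.
Substituting: x = 1000 − 0.55(1000 − 0.71x), giving x(1 − 0.71·0.55) = 1000(1 − 0.55).
So x = 1000 × 0.45 / 0.6095 ≈ 738.3101, and country A receives 1000 − x ≈ 261.6899.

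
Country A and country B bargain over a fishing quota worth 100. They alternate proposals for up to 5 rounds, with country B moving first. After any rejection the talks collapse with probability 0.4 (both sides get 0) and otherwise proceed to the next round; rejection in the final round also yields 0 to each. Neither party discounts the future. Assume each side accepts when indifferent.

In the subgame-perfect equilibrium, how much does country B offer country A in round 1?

Round 5 (country B proposes): country A will accept anything ≥ 0, so country B offers 0 and keeps 100.
Round 4 (country A proposes): rejecting gives country B an expected 0.6 × 100 = 60. Country A offers 60 and keeps 100 − 60 = 40.
Round 3 (country B proposes): rejecting gives country A an expected 0.6 × 40 = 24; country B offers that and keeps 76.
Round 2 (country A proposes): rejecting gives country B an expected 0.6 × 76 = 45.6. Country A offers 45.6 and keeps 100 − 45.6 = 54.4.
Round 1 (country B proposes): rejecting gives country A an expected 0.6 × 54.4 = 32.64; country B offers that and keeps 67.36.

32.64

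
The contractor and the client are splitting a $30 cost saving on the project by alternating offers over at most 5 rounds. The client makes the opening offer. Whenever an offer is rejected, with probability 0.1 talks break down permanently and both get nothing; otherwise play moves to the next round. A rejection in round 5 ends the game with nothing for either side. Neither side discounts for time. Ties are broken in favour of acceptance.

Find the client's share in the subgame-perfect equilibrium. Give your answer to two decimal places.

By backward induction:
Round 5 (the client proposes): the contractor will accept anything ≥ 0, so the client offers 0 and keeps 30.
Round 4 (the contractor proposes): rejecting gives the client an expected 0.9 × 30 = 27. The contractor offers 27 and keeps 30 − 27 = 3.
Round 3 (the client proposes): rejecting gives the contractor an expected 0.9 × 3 = 2.7; the client offers that and keeps 27.3.
Round 2 (the contractor proposes): rejecting gives the client an expected 0.9 × 27.3 = 24.57; the contractor offers that and keeps 5.43.
Round 1 (the client proposes): rejecting gives the contractor an expected 0.9 × 5.43 = 4.887; the client offers that and keeps 25.113.

25.11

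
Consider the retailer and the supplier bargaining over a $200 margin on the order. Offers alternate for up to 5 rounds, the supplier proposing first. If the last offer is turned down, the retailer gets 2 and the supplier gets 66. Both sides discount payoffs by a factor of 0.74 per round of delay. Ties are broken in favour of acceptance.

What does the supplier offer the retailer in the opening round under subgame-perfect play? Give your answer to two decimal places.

60.15

Work backward from the last round.
Round 5 (the supplier proposes): the retailer gets 2 if talks fail, so the supplier offers 2 and keeps 198.
Round 4 (the retailer proposes): the supplier can get 198 next round, worth 0.74 × 198 = 146.52 now, so the retailer offers 146.52, keeping 53.48.
Round 3 (the supplier proposes): the retailer can get 53.48 next round, worth 0.74 × 53.48 = 39.5752 now. The supplier offers 39.5752 and keeps 200 − 39.5752 = 160.4248.
Round 2 (the retailer proposes): the supplier can get 160.4248 next round, worth 0.74 × 160.4248 = 118.714352 now, so the retailer offers 118.714352, keeping 81.285648.
Round 1 (the supplier proposes): the retailer can get 81.285648 next round, worth 0.74 × 81.285648 = 60.15137952 now; the supplier offers that and keeps 139.84862048.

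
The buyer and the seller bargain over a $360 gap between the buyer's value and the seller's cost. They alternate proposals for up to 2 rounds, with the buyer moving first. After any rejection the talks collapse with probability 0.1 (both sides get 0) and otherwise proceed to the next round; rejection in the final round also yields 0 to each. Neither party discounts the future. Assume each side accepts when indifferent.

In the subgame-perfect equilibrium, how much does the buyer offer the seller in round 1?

Round 2 (the seller proposes): the buyer will accept anything ≥ 0, so the seller offers 0 and keeps 360.
Round 1 (the buyer proposes): rejecting gives the seller an expected 0.9 × 360 = 324; the buyer offers that and keeps 36.

324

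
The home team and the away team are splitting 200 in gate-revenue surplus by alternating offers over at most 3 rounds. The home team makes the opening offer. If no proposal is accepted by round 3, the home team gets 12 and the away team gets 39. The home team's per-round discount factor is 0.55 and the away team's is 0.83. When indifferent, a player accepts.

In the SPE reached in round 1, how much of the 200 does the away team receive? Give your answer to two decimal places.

92.50

Solve by backward induction from round 3.
Round 3 (the home team proposes): the away team gets 39 if talks fail, so the home team offers 39 and keeps 161.
Round 2 (the away team proposes): the home team can get 161 next round, worth 0.55 × 161 = 88.55 now, so the away team offers 88.55, keeping 111.45.
Round 1 (the home team proposes): the away team can get 111.45 next round, worth 0.83 × 111.45 = 92.5035 now; the home team offers that and keeps 107.4965.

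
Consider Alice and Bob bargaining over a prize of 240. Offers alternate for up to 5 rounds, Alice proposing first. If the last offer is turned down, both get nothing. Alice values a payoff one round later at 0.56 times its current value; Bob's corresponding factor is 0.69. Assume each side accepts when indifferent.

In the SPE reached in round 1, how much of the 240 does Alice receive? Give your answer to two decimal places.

Round 5 (Alice proposes): Bob will accept anything ≥ 0, so Alice offers 0 and keeps 240.
Round 4 (Bob proposes): Alice can get 240 next round, worth 0.56 × 240 = 134.4 now, so Bob offers 134.4, keeping 105.6.
Round 3 (Alice proposes): Bob can get 105.6 next round, worth 0.69 × 105.6 = 72.864 now; Alice offers that and keeps 167.136.
Round 2 (Bob proposes): Alice can get 167.136 next round, worth 0.56 × 167.136 = 93.59616 now; Bob offers that and keeps 146.40384.
Round 1 (Alice proposes): Bob can get 146.40384 next round, worth 0.69 × 146.40384 = 101.0186496 now. Alice offers 101.0186496 and keeps 240 − 101.0186496 = 138.9813504.

138.98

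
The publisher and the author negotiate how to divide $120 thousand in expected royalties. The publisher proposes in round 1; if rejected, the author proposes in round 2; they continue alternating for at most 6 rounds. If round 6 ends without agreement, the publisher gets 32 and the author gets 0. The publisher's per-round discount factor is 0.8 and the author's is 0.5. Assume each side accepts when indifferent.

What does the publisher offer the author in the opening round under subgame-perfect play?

23.84

Round 6 (the author proposes): the publisher gets 32 if talks fail, so the author offers 32 and keeps 88.
Round 5 (the publisher proposes): the author can get 88 next round, worth 0.5 × 88 = 44 now; the publisher offers that and keeps 76.
Round 4 (the author proposes): the publisher can get 76 next round, worth 0.8 × 76 = 60.8 now, so the author offers 60.8, keeping 59.2.
Round 3 (the publisher proposes): the author can get 59.2 next round, worth 0.5 × 59.2 = 29.6 now. The publisher offers 29.6 and keeps 120 − 29.6 = 90.4.
Round 2 (the author proposes): the publisher can get 90.4 next round, worth 0.8 × 90.4 = 72.32 now; the author offers that and keeps 47.68.
Round 1 (the publisher proposes): the author can get 47.68 next round, worth 0.5 × 47.68 = 23.84 now; the publisher offers that and keeps 96.16.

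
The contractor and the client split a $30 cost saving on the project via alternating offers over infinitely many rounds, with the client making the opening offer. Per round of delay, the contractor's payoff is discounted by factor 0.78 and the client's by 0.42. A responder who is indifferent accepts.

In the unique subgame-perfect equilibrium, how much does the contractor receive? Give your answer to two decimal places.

20.18

When the client proposes, the contractor accepts any offer worth at least 0.78 times what the contractor would get by proposing next round; and vice versa.
This gives x = 30 − 0.78y and y = 30 − 0.42x, where x and y are each side's share when it proposes.
Hence (1 − 0.78·0.42)x = 30(1 − 0.78), i.e. 0.6724·x = 6.6.
x ≈ 9.8156; the contractor's share is 30 − x ≈ 20.1844.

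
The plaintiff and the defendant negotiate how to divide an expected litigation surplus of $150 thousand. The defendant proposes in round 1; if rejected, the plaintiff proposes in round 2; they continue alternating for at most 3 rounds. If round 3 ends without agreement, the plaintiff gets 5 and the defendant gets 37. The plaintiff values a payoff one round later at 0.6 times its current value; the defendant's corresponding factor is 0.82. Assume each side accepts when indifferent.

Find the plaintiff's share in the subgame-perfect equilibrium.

Round 3 (the defendant proposes): the plaintiff gets 5 if talks fail, so the defendant offers 5 and keeps 145.
Round 2 (the plaintiff proposes): the defendant can get 145 next round, worth 0.82 × 145 = 118.9 now. The plaintiff offers 118.9 and keeps 150 − 118.9 = 31.1.
Round 1 (the defendant proposes): the plaintiff can get 31.1 next round, worth 0.6 × 31.1 = 18.66 now, so the defendant offers 18.66, keeping 131.34.

18.66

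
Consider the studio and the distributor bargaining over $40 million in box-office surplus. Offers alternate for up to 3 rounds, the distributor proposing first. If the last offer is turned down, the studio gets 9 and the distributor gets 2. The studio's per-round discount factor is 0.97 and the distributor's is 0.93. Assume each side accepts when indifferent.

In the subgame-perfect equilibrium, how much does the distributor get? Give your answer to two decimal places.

Round 3 (the distributor proposes): the studio gets 9 if talks fail, so the distributor offers 9 and keeps 31.
Round 2 (the studio proposes): the distributor can get 31 next round, worth 0.93 × 31 = 28.83 now. The studio offers 28.83 and keeps 40 − 28.83 = 11.17.
Round 1 (the distributor proposes): the studio can get 11.17 next round, worth 0.97 × 11.17 = 10.8349 now; the distributor offers that and keeps 29.1651.

29.17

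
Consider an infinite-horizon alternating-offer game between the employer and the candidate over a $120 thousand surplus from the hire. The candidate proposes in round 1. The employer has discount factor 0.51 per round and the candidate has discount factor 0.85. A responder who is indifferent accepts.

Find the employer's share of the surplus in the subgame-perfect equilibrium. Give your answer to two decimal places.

16.20

Let x be the candidate's share when the candidate proposes and y be the employer's share when the employer proposes.
The employer accepts iff offered ≥ 0.51·y, so x = 120 − 0.51y. Symmetrically y = 120 − 0.85x.
Substituting: x = 120 − 0.51(120 − 0.85x), giving x(1 − 0.85·0.51) = 120(1 − 0.51).
So x = 120 × 0.49 / 0.5665 ≈ 103.7952, and the employer receives 120 − x ≈ 16.2048.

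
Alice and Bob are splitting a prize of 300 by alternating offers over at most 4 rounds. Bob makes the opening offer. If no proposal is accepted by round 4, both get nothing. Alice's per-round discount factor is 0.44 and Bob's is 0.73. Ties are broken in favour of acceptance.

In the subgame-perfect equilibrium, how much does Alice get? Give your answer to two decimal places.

78.04

Round 4 (Alice proposes): rejection yields 0 for Bob; Alice offers 0 and keeps 300.
Round 3 (Bob proposes): Alice can get 300 next round, worth 0.44 × 300 = 132 now. Bob offers 132 and keeps 300 − 132 = 168.
Round 2 (Alice proposes): Bob can get 168 next round, worth 0.73 × 168 = 122.64 now. Alice offers 122.64 and keeps 300 − 122.64 = 177.36.
Round 1 (Bob proposes): Alice can get 177.36 next round, worth 0.44 × 177.36 = 78.0384 now; Bob offers that and keeps 221.9616.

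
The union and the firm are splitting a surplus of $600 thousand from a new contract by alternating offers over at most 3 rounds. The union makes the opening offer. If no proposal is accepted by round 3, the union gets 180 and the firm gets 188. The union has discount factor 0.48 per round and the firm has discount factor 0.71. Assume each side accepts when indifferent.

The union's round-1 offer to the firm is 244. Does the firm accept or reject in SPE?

Round 3 (the union proposes): the firm gets 188 if talks fail, so the union offers 188 and keeps 412.
Round 2 (the firm proposes): the union can get 412 next round, worth 0.48 × 412 = 197.76 now. The firm offers 197.76 and keeps 600 − 197.76 = 402.24.
So by rejecting in round 1, the firm gets 402.24 next round, worth 0.71 × 402.24 = 285.5904 now.
Offer 244 < 285.5904, so the firm rejects.

Reject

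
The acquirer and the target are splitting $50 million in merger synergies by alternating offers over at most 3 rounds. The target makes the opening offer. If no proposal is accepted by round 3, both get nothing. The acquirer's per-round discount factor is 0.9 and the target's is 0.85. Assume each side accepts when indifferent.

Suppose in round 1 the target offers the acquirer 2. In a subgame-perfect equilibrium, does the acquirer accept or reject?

Reject

Round 3 (the target proposes): rejection yields 0 for the acquirer; the target offers 0 and keeps 50.
Round 2 (the acquirer proposes): the target can get 50 next round, worth 0.85 × 50 = 42.5 now. The acquirer offers 42.5 and keeps 50 − 42.5 = 7.5.
So by rejecting in round 1, the acquirer gets 7.5 next round, worth 0.9 × 7.5 = 6.75 now.
Offer 2 < 6.75, so the acquirer rejects.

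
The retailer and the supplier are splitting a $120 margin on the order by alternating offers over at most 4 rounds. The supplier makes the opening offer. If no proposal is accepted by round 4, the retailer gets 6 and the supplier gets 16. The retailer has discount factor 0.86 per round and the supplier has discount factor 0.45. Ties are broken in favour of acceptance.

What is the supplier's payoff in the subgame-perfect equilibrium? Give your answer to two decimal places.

28.63

Round 4 (the retailer proposes): the supplier gets 16 if talks fail, so the retailer offers 16 and keeps 104.
Round 3 (the supplier proposes): the retailer can get 104 next round, worth 0.86 × 104 = 89.44 now; the supplier offers that and keeps 30.56.
Round 2 (the retailer proposes): the supplier can get 30.56 next round, worth 0.45 × 30.56 = 13.752 now, so the retailer offers 13.752, keeping 106.248.
Round 1 (the supplier proposes): the retailer can get 106.248 next round, worth 0.86 × 106.248 = 91.37328 now. The supplier offers 91.37328 and keeps 120 − 91.37328 = 28.62672.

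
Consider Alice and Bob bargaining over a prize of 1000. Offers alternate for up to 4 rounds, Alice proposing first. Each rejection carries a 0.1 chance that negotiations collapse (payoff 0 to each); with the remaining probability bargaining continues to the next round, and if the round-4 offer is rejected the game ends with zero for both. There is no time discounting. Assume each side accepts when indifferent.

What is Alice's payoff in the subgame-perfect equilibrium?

181

Round 4 (Bob proposes): rejection yields 0 for Alice; Bob offers 0 and keeps 1000.
Round 3 (Alice proposes): rejecting gives Bob an expected 0.9 × 1000 = 900. Alice offers 900 and keeps 1000 − 900 = 100.
Round 2 (Bob proposes): rejecting gives Alice an expected 0.9 × 100 = 90; Bob offers that and keeps 910.
Round 1 (Alice proposes): rejecting gives Bob an expected 0.9 × 910 = 819, so Alice offers 819, keeping 181.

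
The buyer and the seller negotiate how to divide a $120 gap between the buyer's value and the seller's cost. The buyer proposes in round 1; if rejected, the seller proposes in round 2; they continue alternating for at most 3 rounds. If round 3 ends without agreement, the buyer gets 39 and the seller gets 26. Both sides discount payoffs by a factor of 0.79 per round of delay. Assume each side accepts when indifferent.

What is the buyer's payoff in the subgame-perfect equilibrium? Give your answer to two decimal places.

83.87

Work backward from the last round.
Round 3 (the buyer proposes): the seller gets 26 if talks fail, so the buyer offers 26 and keeps 94.
Round 2 (the seller proposes): the buyer can get 94 next round, worth 0.79 × 94 = 74.26 now. The seller offers 74.26 and keeps 120 − 74.26 = 45.74.
Round 1 (the buyer proposes): the seller can get 45.74 next round, worth 0.79 × 45.74 = 36.1346 now. The buyer offers 36.1346 and keeps 120 − 36.1346 = 83.8654.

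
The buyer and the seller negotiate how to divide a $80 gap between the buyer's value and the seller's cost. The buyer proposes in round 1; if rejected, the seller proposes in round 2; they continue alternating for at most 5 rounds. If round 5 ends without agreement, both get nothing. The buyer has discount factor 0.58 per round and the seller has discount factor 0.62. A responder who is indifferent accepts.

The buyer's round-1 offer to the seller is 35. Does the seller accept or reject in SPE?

Work out the seller's continuation value if the offer is rejected.
Round 5 (the buyer proposes): the seller will accept anything ≥ 0, so the buyer offers 0 and keeps 80.
Round 4 (the seller proposes): the buyer can get 80 next round, worth 0.58 × 80 = 46.4 now, so the seller offers 46.4, keeping 33.6.
Round 3 (the buyer proposes): the seller can get 33.6 next round, worth 0.62 × 33.6 = 20.832 now. The buyer offers 20.832 and keeps 80 − 20.832 = 59.168.
Round 2 (the seller proposes): the buyer can get 59.168 next round, worth 0.58 × 59.168 = 34.31744 now. The seller offers 34.31744 and keeps 80 − 34.31744 = 45.68256.
So by rejecting in round 1, the seller gets 45.68256 next round, worth 0.62 × 45.68256 = 28.3231872 now.
Offer 35 ≥ 28.3231872, so the seller accepts.

Accept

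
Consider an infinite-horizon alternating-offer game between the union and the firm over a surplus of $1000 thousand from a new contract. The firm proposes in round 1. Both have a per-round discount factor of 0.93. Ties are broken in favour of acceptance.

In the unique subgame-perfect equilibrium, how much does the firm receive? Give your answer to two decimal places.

518.13

In a stationary SPE each proposer offers the other exactly their discounted continuation value.
If the firm keeps x when proposing and the union keeps y when proposing, then x = 1000 − 0.93y and y = 1000 − 0.93x.
Solving: x = 1000(1 − 0.93) / (1 − 0.93·0.93) = 70 / 0.1351 ≈ 518.1347.
The union gets 1000 − 518.1347 ≈ 481.8653.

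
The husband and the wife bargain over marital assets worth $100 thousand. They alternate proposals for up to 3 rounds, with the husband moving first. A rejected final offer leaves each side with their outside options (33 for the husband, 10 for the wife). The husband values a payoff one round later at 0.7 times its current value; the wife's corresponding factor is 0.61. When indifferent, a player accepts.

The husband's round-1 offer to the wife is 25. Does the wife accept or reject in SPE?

Accept

Work out the wife's continuation value if the offer is rejected.
Round 3 (the husband proposes): the wife gets 10 if talks fail, so the husband offers 10 and keeps 90.
Round 2 (the wife proposes): the husband can get 90 next round, worth 0.7 × 90 = 63 now, so the wife offers 63, keeping 37.
So by rejecting in round 1, the wife gets 37 next round, worth 0.61 × 37 = 22.57 now.
Offer 25 ≥ 22.57, so the wife accepts.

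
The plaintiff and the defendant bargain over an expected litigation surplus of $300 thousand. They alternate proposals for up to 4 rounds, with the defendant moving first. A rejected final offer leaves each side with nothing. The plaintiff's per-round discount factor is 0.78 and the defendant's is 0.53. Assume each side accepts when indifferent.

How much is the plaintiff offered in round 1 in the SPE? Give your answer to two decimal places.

206.72

Round 4 (the plaintiff proposes): rejection yields 0 for the defendant; the plaintiff offers 0 and keeps 300.
Round 3 (the defendant proposes): the plaintiff can get 300 next round, worth 0.78 × 300 = 234 now, so the defendant offers 234, keeping 66.
Round 2 (the plaintiff proposes): the defendant can get 66 next round, worth 0.53 × 66 = 34.98 now, so the plaintiff offers 34.98, keeping 265.02.
Round 1 (the defendant proposes): the plaintiff can get 265.02 next round, worth 0.78 × 265.02 = 206.7156 now; the defendant offers that and keeps 93.2844.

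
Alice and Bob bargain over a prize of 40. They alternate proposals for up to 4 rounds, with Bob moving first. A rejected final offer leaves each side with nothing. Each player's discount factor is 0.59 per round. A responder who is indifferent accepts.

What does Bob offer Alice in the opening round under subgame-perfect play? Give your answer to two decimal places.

17.89

Round 4 (Alice proposes): Bob will accept anything ≥ 0, so Alice offers 0 and keeps 40.
Round 3 (Bob proposes): Alice can get 40 next round, worth 0.59 × 40 = 23.6 now; Bob offers that and keeps 16.4.
Round 2 (Alice proposes): Bob can get 16.4 next round, worth 0.59 × 16.4 = 9.676 now, so Alice offers 9.676, keeping 30.324.
Round 1 (Bob proposes): Alice can get 30.324 next round, worth 0.59 × 30.324 = 17.89116 now; Bob offers that and keeps 22.10884.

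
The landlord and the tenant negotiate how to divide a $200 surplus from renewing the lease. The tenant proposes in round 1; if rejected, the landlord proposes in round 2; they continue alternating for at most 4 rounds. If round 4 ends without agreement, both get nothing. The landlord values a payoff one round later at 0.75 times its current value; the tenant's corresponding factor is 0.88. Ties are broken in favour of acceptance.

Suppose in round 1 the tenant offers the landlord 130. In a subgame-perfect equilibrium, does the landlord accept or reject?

Round 4 (the landlord proposes): the tenant will accept anything ≥ 0, so the landlord offers 0 and keeps 200.
Round 3 (the tenant proposes): the landlord can get 200 next round, worth 0.75 × 200 = 150 now; the tenant offers that and keeps 50.
Round 2 (the landlord proposes): the tenant can get 50 next round, worth 0.88 × 50 = 44 now. The landlord offers 44 and keeps 200 − 44 = 156.
So by rejecting in round 1, the landlord gets 156 next round, worth 0.75 × 156 = 117 now.
Offer 130 ≥ 117, so the landlord accepts.

Accept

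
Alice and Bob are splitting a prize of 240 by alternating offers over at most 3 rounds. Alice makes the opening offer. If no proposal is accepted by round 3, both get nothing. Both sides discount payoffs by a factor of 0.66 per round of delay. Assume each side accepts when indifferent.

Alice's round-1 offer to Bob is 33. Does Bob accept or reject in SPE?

Work out Bob's continuation value if the offer is rejected.
Round 3 (Alice proposes): Bob will accept anything ≥ 0, so Alice offers 0 and keeps 240.
Round 2 (Bob proposes): Alice can get 240 next round, worth 0.66 × 240 = 158.4 now; Bob offers that and keeps 81.6.
So by rejecting in round 1, Bob gets 81.6 next round, worth 0.66 × 81.6 = 53.856 now.
Offer 33 < 53.856, so Bob rejects.

Reject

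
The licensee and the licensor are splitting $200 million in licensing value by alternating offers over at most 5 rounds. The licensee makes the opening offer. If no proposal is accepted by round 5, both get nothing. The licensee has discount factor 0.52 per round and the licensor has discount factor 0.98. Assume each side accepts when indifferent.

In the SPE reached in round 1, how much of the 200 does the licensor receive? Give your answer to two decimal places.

142.02

Round 5 (the licensee proposes): the licensor will accept anything ≥ 0, so the licensee offers 0 and keeps 200.
Round 4 (the licensor proposes): the licensee can get 200 next round, worth 0.52 × 200 = 104 now, so the licensor offers 104, keeping 96.
Round 3 (the licensee proposes): the licensor can get 96 next round, worth 0.98 × 96 = 94.08 now, so the licensee offers 94.08, keeping 105.92.
Round 2 (the licensor proposes): the licensee can get 105.92 next round, worth 0.52 × 105.92 = 55.0784 now; the licensor offers that and keeps 144.9216.
Round 1 (the licensee proposes): the licensor can get 144.9216 next round, worth 0.98 × 144.9216 = 142.023168 now, so the licensee offers 142.023168, keeping 57.976832.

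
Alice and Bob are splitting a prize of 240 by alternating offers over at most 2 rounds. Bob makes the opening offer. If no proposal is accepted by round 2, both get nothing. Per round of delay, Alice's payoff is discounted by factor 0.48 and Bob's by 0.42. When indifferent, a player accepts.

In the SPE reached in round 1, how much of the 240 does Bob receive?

124.8

Work backward from the last round.
Round 2 (Alice proposes): rejection yields 0 for Bob; Alice offers 0 and keeps 240.
Round 1 (Bob proposes): Alice can get 240 next round, worth 0.48 × 240 = 115.2 now. Bob offers 115.2 and keeps 240 − 115.2 = 124.8.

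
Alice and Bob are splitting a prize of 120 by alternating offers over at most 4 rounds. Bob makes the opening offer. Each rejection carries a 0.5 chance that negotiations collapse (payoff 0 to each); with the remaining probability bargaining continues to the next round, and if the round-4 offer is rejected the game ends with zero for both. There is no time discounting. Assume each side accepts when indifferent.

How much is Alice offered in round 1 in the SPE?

Round 4 (Alice proposes): Bob will accept anything ≥ 0, so Alice offers 0 and keeps 120.
Round 3 (Bob proposes): rejecting gives Alice an expected 0.5 × 120 = 60. Bob offers 60 and keeps 120 − 60 = 60.
Round 2 (Alice proposes): rejecting gives Bob an expected 0.5 × 60 = 30. Alice offers 30 and keeps 120 − 30 = 90.
Round 1 (Bob proposes): rejecting gives Alice an expected 0.5 × 90 = 45. Bob offers 45 and keeps 120 − 45 = 75.

45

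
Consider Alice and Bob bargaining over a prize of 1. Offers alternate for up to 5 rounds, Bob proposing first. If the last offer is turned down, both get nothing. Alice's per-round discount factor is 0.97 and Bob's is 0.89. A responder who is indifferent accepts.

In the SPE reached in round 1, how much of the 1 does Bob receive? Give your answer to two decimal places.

Round 5 (Bob proposes): rejection yields 0 for Alice; Bob offers 0 and keeps 1.
Round 4 (Alice proposes): Bob can get 1 next round, worth 0.89 × 1 = 0.89 now; Alice offers that and keeps 0.11.
Round 3 (Bob proposes): Alice can get 0.11 next round, worth 0.97 × 0.11 = 0.1067 now. Bob offers 0.1067 and keeps 1 − 0.1067 = 0.8933.
Round 2 (Alice proposes): Bob can get 0.8933 next round, worth 0.89 × 0.8933 = 0.795037 now. Alice offers 0.795037 and keeps 1 − 0.795037 = 0.204963.
Round 1 (Bob proposes): Alice can get 0.204963 next round, worth 0.97 × 0.204963 = 0.19881411 now; Bob offers that and keeps 0.80118589.

0.80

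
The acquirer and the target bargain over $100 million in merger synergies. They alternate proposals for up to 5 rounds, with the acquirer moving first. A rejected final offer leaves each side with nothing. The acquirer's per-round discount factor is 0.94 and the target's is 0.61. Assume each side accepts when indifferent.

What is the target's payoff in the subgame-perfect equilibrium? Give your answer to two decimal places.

Solve by backward induction from round 5.
Round 5 (the acquirer proposes): rejection yields 0 for the target; the acquirer offers 0 and keeps 100.
Round 4 (the target proposes): the acquirer can get 100 next round, worth 0.94 × 100 = 94 now; the target offers that and keeps 6.
Round 3 (the acquirer proposes): the target can get 6 next round, worth 0.61 × 6 = 3.66 now, so the acquirer offers 3.66, keeping 96.34.
Round 2 (the target proposes): the acquirer can get 96.34 next round, worth 0.94 × 96.34 = 90.5596 now; the target offers that and keeps 9.4404.
Round 1 (the acquirer proposes): the target can get 9.4404 next round, worth 0.61 × 9.4404 = 5.758644 now, so the acquirer offers 5.758644, keeping 94.241356.

5.76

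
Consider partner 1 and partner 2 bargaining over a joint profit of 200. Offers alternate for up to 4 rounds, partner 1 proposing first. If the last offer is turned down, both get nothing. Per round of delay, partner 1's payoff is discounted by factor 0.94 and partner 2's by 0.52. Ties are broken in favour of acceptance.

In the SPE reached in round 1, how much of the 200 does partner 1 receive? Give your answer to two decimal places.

142.92

Work backward from the last round.
Round 4 (partner 2 proposes): rejection yields 0 for partner 1; partner 2 offers 0 and keeps 200.
Round 3 (partner 1 proposes): partner 2 can get 200 next round, worth 0.52 × 200 = 104 now, so partner 1 offers 104, keeping 96.
Round 2 (partner 2 proposes): partner 1 can get 96 next round, worth 0.94 × 96 = 90.24 now; partner 2 offers that and keeps 109.76.
Round 1 (partner 1 proposes): partner 2 can get 109.76 next round, worth 0.52 × 109.76 = 57.0752 now, so partner 1 offers 57.0752, keeping 142.9248.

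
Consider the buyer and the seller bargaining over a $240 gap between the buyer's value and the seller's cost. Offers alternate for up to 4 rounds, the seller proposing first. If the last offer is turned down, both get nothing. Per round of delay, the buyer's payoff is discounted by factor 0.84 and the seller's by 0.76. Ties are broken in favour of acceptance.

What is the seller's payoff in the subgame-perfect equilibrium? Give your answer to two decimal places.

Solve by backward induction from round 4.
Round 4 (the buyer proposes): the seller will accept anything ≥ 0, so the buyer offers 0 and keeps 240.
Round 3 (the seller proposes): the buyer can get 240 next round, worth 0.84 × 240 = 201.6 now. The seller offers 201.6 and keeps 240 − 201.6 = 38.4.
Round 2 (the buyer proposes): the seller can get 38.4 next round, worth 0.76 × 38.4 = 29.184 now, so the buyer offers 29.184, keeping 210.816.
Round 1 (the seller proposes): the buyer can get 210.816 next round, worth 0.84 × 210.816 = 177.08544 now, so the seller offers 177.08544, keeping 62.91456.

62.91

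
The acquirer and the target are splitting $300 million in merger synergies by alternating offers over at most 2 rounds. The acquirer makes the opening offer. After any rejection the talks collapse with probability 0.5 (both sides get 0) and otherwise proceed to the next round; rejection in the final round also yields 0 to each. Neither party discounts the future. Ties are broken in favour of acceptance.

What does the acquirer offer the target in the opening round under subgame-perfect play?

150

Round 2 (the target proposes): the acquirer will accept anything ≥ 0, so the target offers 0 and keeps 300.
Round 1 (the acquirer proposes): rejecting gives the target an expected 0.5 × 300 = 150. The acquirer offers 150 and keeps 300 − 150 = 150.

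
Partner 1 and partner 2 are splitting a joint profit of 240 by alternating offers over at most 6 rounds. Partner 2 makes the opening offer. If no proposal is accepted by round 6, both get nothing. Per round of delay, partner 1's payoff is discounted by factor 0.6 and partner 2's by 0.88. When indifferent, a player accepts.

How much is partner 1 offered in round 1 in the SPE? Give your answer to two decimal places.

66.55

Round 6 (partner 1 proposes): rejection yields 0 for partner 2; partner 1 offers 0 and keeps 240.
Round 5 (partner 2 proposes): partner 1 can get 240 next round, worth 0.6 × 240 = 144 now. Partner 2 offers 144 and keeps 240 − 144 = 96.
Round 4 (partner 1 proposes): partner 2 can get 96 next round, worth 0.88 × 96 = 84.48 now. Partner 1 offers 84.48 and keeps 240 − 84.48 = 155.52.
Round 3 (partner 2 proposes): partner 1 can get 155.52 next round, worth 0.6 × 155.52 = 93.312 now; partner 2 offers that and keeps 146.688.
Round 2 (partner 1 proposes): partner 2 can get 146.688 next round, worth 0.88 × 146.688 = 129.08544 now, so partner 1 offers 129.08544, keeping 110.91456.
Round 1 (partner 2 proposes): partner 1 can get 110.91456 next round, worth 0.6 × 110.91456 = 66.548736 now, so partner 2 offers 66.548736, keeping 173.451264.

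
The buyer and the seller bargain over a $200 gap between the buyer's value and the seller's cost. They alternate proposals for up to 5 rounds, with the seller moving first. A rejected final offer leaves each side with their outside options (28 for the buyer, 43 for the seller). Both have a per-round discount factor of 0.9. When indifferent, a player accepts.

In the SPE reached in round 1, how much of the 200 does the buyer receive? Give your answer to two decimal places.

Round 5 (the seller proposes): the buyer gets 28 if talks fail, so the seller offers 28 and keeps 172.
Round 4 (the buyer proposes): the seller can get 172 next round, worth 0.9 × 172 = 154.8 now; the buyer offers that and keeps 45.2.
Round 3 (the seller proposes): the buyer can get 45.2 next round, worth 0.9 × 45.2 = 40.68 now; the seller offers that and keeps 159.32.
Round 2 (the buyer proposes): the seller can get 159.32 next round, worth 0.9 × 159.32 = 143.388 now; the buyer offers that and keeps 56.612.
Round 1 (the seller proposes): the buyer can get 56.612 next round, worth 0.9 × 56.612 = 50.9508 now. The seller offers 50.9508 and keeps 200 − 50.9508 = 149.0492.

50.95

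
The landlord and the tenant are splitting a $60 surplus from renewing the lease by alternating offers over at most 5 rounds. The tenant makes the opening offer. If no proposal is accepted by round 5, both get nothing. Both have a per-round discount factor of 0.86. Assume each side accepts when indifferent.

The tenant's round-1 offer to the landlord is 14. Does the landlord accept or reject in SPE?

Round 5 (the tenant proposes): the landlord will accept anything ≥ 0, so the tenant offers 0 and keeps 60.
Round 4 (the landlord proposes): the tenant can get 60 next round, worth 0.86 × 60 = 51.6 now; the landlord offers that and keeps 8.4.
Round 3 (the tenant proposes): the landlord can get 8.4 next round, worth 0.86 × 8.4 = 7.224 now. The tenant offers 7.224 and keeps 60 − 7.224 = 52.776.
Round 2 (the landlord proposes): the tenant can get 52.776 next round, worth 0.86 × 52.776 = 45.38736 now, so the landlord offers 45.38736, keeping 14.61264.
So by rejecting in round 1, the landlord gets 14.61264 next round, worth 0.86 × 14.61264 = 12.5668704 now.
Offer 14 ≥ 12.5668704, so the landlord accepts.

Accept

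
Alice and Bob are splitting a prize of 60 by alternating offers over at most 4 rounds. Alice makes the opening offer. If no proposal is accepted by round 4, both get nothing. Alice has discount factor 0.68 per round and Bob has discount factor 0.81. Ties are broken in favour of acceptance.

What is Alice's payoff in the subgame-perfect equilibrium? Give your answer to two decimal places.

17.68

Solve by backward induction from round 4.
Round 4 (Bob proposes): Alice will accept anything ≥ 0, so Bob offers 0 and keeps 60.
Round 3 (Alice proposes): Bob can get 60 next round, worth 0.81 × 60 = 48.6 now. Alice offers 48.6 and keeps 60 − 48.6 = 11.4.
Round 2 (Bob proposes): Alice can get 11.4 next round, worth 0.68 × 11.4 = 7.752 now; Bob offers that and keeps 52.248.
Round 1 (Alice proposes): Bob can get 52.248 next round, worth 0.81 × 52.248 = 42.32088 now, so Alice offers 42.32088, keeping 17.67912.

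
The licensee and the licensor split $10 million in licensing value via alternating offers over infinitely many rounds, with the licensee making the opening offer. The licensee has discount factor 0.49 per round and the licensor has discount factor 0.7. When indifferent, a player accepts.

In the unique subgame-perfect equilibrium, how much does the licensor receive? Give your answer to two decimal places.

5.43

Let x be the licensee's share when the licensee proposes and y be the licensor's share when the licensor proposes.
The licensor accepts iff offered ≥ 0.7·y, so x = 10 − 0.7y. Symmetrically y = 10 − 0.49x.
Substituting: x = 10 − 0.7(10 − 0.49x), giving x(1 − 0.49·0.7) = 10(1 − 0.7).
So x = 10 × 0.3 / 0.657 ≈ 4.5662, and the licensor receives 10 − x ≈ 5.4338.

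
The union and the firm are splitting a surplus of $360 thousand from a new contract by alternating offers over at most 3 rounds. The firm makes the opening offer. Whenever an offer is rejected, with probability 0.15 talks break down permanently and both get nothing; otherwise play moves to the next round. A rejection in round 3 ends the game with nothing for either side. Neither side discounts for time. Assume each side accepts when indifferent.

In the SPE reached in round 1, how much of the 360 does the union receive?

45.9

By backward induction:
Round 3 (the firm proposes): the union will accept anything ≥ 0, so the firm offers 0 and keeps 360.
Round 2 (the union proposes): rejecting gives the firm an expected 0.85 × 360 = 306. The union offers 306 and keeps 360 − 306 = 54.
Round 1 (the firm proposes): rejecting gives the union an expected 0.85 × 54 = 45.9, so the firm offers 45.9, keeping 314.1.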